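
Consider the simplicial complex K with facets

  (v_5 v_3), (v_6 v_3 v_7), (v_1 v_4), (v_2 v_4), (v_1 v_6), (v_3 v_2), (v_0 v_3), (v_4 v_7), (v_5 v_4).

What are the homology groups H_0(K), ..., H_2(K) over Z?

H_0 = Z,  H_1 = Z^3,  H_2 = 0.

Order the vertices as v_0 < v_1 < v_2 < v_3 < v_4 < v_5 < v_6 < v_7. Listing each simplex with vertices in this order, K has dimension 2 with simplices:

  0-simplices (8): [v_0], [v_1], [v_2], [v_3], [v_4], [v_5], [v_6], [v_7]
  1-simplices (11): [v_0,v_3], [v_1,v_4], [v_1,v_6], [v_2,v_3], [v_2,v_4], [v_3,v_5], [v_3,v_6], [v_3,v_7], [v_4,v_5], [v_4,v_7], [v_6,v_7]
  2-simplices (1): [v_3,v_6,v_7]

so the chain groups are C_0 ≅ Z^8, C_1 ≅ Z^11, C_2 ≅ Z^1.

∂_1: C_1 → C_0 maps an edge to its endpoints' difference, ∂[p,q] = q − p.
This gives a 8×11 integer matrix of rank 7; reducing to Smith normal form yields diagonal entries (1,1,1,1,1,1,1).

The boundary map ∂_2: C_2 → C_1 maps a triangle to the signed sum of its edges. For instance
  ∂[v_3,v_6,v_7] = [v_6,v_7] − [v_3,v_7] + [v_3,v_6].
This gives a 11×1 integer matrix of rank 1; reducing to Smith normal form yields diagonal entries (1).

Reading off H_k = ker ∂_k / im ∂_{k+1}:

  H_0: rank C_0 − rank ∂_1 = 8 − 7 = 1, and the invariant factors of ∂_1 are all 1, so H_0 = Z.
  H_1: rank ker ∂_1 − rank ∂_2 = (11 − 7) − 1 = 3, and the invariant factors of ∂_2 are all 1, so H_1 = Z^3.
  H_2: rank ker ∂_2 − rank ∂_3 = (1 − 1) − 0 = 0, and there is no ∂_3, so H_2 = 0.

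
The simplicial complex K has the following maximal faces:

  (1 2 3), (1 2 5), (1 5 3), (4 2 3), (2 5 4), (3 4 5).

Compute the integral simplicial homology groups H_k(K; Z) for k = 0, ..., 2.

H_0 = Z,  H_1 = 0,  H_2 = Z.

Fix the vertex order 1 < 2 < 3 < 4 < 5 and write every simplex with vertices in increasing order. Then dim K = 2 and the simplices of K are:

  0-simplices (5): [1], [2], [3], [4], [5]
  1-simplices (9): [1,2], [1,3], [1,5], [2,3], [2,4], [2,5], [3,4], [3,5], [4,5]
  2-simplices (6): [1,2,3], [1,2,5], [1,3,5], [2,3,4], [2,4,5], [3,4,5]

Hence C_0 ≅ Z^5, C_1 ≅ Z^9, C_2 ≅ Z^6.

Boundary ∂_1: C_1 → C_0 maps an edge to its endpoints' difference, ∂[p,q] = q − p. For instance
  ∂[1,5] = [5] − [1].
As a 5×9 matrix over Z this has rank 4, with invariant factors (1,1,1,1).

Boundary ∂_2: C_2 → C_1 sends each 2-simplex [p,q,r] to [q,r] − [p,r] + [p,q]. For instance
  ∂[3,4,5] = [4,5] − [3,5] + [3,4],
  ∂[1,2,5] = [2,5] − [1,5] + [1,2].
The resulting 9×6 matrix has rank 5, and its Smith normal form has invariant factors (1,1,1,1,1).

Reading off H_k = ker ∂_k / im ∂_{k+1}:

  H_0: rank C_0 − rank ∂_1 = 5 − 4 = 1, and the invariant factors of ∂_1 are all 1, so H_0 = Z.
  H_1: rank ker ∂_1 − rank ∂_2 = (9 − 4) − 5 = 0, and the invariant factors of ∂_2 are all 1, so H_1 = 0.
  H_2: rank ker ∂_2 − rank ∂_3 = (6 − 5) − 0 = 1, and there is no ∂_3, so H_2 = Z.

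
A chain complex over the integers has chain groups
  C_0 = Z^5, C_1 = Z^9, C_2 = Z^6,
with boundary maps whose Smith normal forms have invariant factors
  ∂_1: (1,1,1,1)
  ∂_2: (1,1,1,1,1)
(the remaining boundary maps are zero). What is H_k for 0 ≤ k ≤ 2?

H_0: b_0 = 5 − 0 − 4 = 1; torsion from ∂_1 factors > 1: none. So H_0 = Z.
H_1: b_1 = 9 − 4 − 5 = 0; torsion from ∂_2 factors > 1: none. So H_1 = 0.
H_2: b_2 = 6 − 5 − 0 = 1; torsion from ∂_3 factors > 1: none. So H_2 = Z.

H_0 = Z,  H_1 = 0,  H_2 = Z.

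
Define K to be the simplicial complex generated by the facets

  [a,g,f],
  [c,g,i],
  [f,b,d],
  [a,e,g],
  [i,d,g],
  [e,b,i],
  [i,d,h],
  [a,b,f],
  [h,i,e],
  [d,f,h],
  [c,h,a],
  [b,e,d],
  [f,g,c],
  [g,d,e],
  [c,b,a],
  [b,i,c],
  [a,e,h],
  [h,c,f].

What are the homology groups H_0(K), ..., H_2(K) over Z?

H_0 ≅ Z,  H_1 ≅ Z × Z/2,  H_2 = 0.

K has 9 vertices, 27 edges, 18 triangles.
rank ∂_0 = 0, rank ∂_1 = 8 ⇒ b_0 = 9 − 0 − 8 = 1; all invariant factors of ∂_1 are 1 so no torsion. So H_0 = Z.
rank ∂_1 = 8, rank ∂_2 = 18 ⇒ b_1 = 27 − 8 − 18 = 1; ∂_2 has invariant factor(s) [2] giving torsion. So H_1 = Z × Z/2.
rank ∂_2 = 18, rank ∂_3 = 0 ⇒ b_2 = 18 − 18 − 0 = 0. So H_2 = 0.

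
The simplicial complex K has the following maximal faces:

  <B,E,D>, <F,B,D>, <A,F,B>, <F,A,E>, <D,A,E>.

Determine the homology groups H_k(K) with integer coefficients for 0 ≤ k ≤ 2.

H_0 ≅ Z,  H_1 ≅ Z,  H_2 = 0.

K has 5 vertices, 10 edges, 5 triangles.
rank ∂_0 = 0, rank ∂_1 = 4 ⇒ b_0 = 5 − 0 − 4 = 1; all invariant factors of ∂_1 are 1 so no torsion. So H_0 = Z.
rank ∂_1 = 4, rank ∂_2 = 5 ⇒ b_1 = 10 − 4 − 5 = 1; all invariant factors of ∂_2 are 1 so no torsion. So H_1 = Z.
rank ∂_2 = 5, rank ∂_3 = 0 ⇒ b_2 = 5 − 5 − 0 = 0. So H_2 = 0.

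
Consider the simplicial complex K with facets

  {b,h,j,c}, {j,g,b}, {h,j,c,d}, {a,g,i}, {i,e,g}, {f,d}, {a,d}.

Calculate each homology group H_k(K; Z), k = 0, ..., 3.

H_0 = Z,  H_1 = Z,  H_2 = 0,  H_3 = 0.

We work with the vertex ordering a < b < c < d < e < f < g < h < i < j. The simplices of K, each written with vertices in increasing order, are:

  0-simplices (10): a, b, c, d, e, f, g, h, i, j
  1-simplices (18): ad, ag, ai, bc, bg, bh, bj, cd, ch, cj, df, dh, dj, eg, ei, gi, gj, hj
  2-simplices (10): agi, bch, bcj, bgj, bhj, cdh, cdj, chj, dhj, egi
  3-simplices (2): bchj, cdhj

so the chain groups are C_0 ≅ Z^10, C_1 ≅ Z^18, C_2 ≅ Z^10, C_3 ≅ Z^2.

∂_1: C_1 → C_0 is given by ∂[p,q] = [q] − [p].
As a 10×18 matrix over Z this has rank 9, with invariant factors (1,1,1,1,1,1,1,1,1).

∂_2: C_2 → C_1 sends each 2-simplex [p,q,r] to [q,r] − [p,r] + [p,q]. For instance
  ∂bhj = hj − bj + bh,
  ∂bch = ch − bh + bc.
The resulting 18×10 matrix has rank 8, and its Smith normal form has invariant factors (1,1,1,1,1,1,1,1).

The boundary map ∂_3: C_3 → C_2 sends each 3-simplex σ to the alternating sum Σ_i (−1)^i (σ with its i-th vertex removed). For instance
  ∂bchj = chj − bhj + bcj − bch,
  ∂cdhj = dhj − chj + cdj − cdh.
The resulting 10×2 matrix has rank 2, and its Smith normal form has invariant factors (1,1).

Now H_k = ker ∂_k / im ∂_{k+1}, so:

  H_0: rank C_0 − rank ∂_1 = 10 − 9 = 1, and the invariant factors of ∂_1 are all 1, so H_0 ≅ Z.
  H_1: rank ker ∂_1 − rank ∂_2 = (18 − 9) − 8 = 1, and the invariant factors of ∂_2 are all 1, so H_1 ≅ Z.
  H_2: rank ker ∂_2 − rank ∂_3 = (10 − 8) − 2 = 0, and the invariant factors of ∂_3 are all 1, so H_2 ≅ 0.
  H_3: rank ker ∂_3 − rank ∂_4 = (2 − 2) − 0 = 0, and there is no ∂_4, so H_3 ≅ 0.

As a check, the Euler characteristic is 10 − 18 + 10 − 2 = 0, which agrees with 1 − 1 + 0 − 0 = 0.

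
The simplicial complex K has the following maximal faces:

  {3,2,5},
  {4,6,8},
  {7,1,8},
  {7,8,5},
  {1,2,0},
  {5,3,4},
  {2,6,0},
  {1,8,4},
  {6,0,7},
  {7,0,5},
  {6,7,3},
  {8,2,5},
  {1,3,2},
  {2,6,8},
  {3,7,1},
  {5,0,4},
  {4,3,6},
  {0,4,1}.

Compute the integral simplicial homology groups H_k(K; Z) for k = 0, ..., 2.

H_0 = Z,  H_1 = Z^2,  H_2 = Z.

We work with the vertex ordering 0 < 1 < 2 < 3 < 4 < 5 < 6 < 7 < 8. The simplices of K, each written with vertices in increasing order, are:

  0-simplices (9): [0], [1], [2], [3], [4], [5], [6], [7], [8]
  1-simplices (27): (27 of them)
  2-simplices (18): [0,1,2], [0,1,4], [0,2,6], [0,4,5], [0,5,7], [0,6,7], [1,2,3], [1,3,7], [1,4,8], [1,7,8], [2,3,5], [2,5,8], [2,6,8], [3,4,5], [3,4,6], [3,6,7], [4,6,8], [5,7,8]

Hence C_0 ≅ Z^9, C_1 ≅ Z^27, C_2 ≅ Z^18.

∂_1: C_1 → C_0 is given by ∂[p,q] = [q] − [p]. For instance
  ∂[6,8] = [8] − [6].
As a 9×27 matrix over Z this has rank 8, with invariant factors (1,1,1,1,1,1,1,1).

The boundary map ∂_2: C_2 → C_1 acts by ∂[p,q,r] = [q,r] − [p,r] + [p,q]. For instance
  ∂[1,3,7] = [3,7] − [1,7] + [1,3],
  ∂[0,5,7] = [5,7] − [0,7] + [0,5].
The resulting 27×18 matrix has rank 17, and its Smith normal form has invariant factors (1,1,1,1,1,1,1,1,1,1,1,1,1,1,1,1,1).

Now H_k = ker ∂_k / im ∂_{k+1}, so:

  H_0: rank C_0 − rank ∂_1 = 9 − 8 = 1, and the invariant factors of ∂_1 are all 1, so H_0 = Z.
  H_1: rank ker ∂_1 − rank ∂_2 = (27 − 8) − 17 = 2, and the invariant factors of ∂_2 are all 1, so H_1 = Z^2.
  H_2: rank ker ∂_2 − rank ∂_3 = (18 − 17) − 0 = 1, and there is no ∂_3, so H_2 = Z.

(K is a triangulation of the torus T^2.)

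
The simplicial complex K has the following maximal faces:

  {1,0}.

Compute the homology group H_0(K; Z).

H_0 ≅ Z.

K has 2 vertices, 1 edge.
rank ∂_0 = 0, rank ∂_1 = 1 ⇒ b_0 = 2 − 0 − 1 = 1; all invariant factors of ∂_1 are 1 so no torsion. So H_0 = Z.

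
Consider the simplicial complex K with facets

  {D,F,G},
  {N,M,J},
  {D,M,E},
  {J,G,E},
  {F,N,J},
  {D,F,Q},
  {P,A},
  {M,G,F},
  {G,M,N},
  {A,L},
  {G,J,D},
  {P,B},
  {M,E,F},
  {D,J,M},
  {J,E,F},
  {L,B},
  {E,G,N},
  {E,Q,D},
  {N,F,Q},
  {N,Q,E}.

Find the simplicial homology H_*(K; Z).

H_0 ≅ Z^2,  H_1 ≅ Z^3,  H_2 ≅ Z.

Take the total order A < B < D < E < F < G < J < L < M < N < P < Q on the vertex set. Then K (dimension 2) consists of the simplices:

  0-simplices (12): A, B, D, E, F, G, J, L, M, N, P, Q
  1-simplices (28): AL, AP, BL, BP, DE, DF, DG, DJ, DM, DQ, EF, EG, EJ, EM, EN, EQ, FG, FJ, FM, FN, FQ, GJ, GM, GN, JM, JN, MN, NQ
  2-simplices (16): DEM, DEQ, DFG, DFQ, DGJ, DJM, EFJ, EFM, EGJ, EGN, ENQ, FGM, FJN, FNQ, GMN, JMN

so the chain groups are C_0 ≅ Z^12, C_1 ≅ Z^28, C_2 ≅ Z^16.

The boundary map ∂_1: C_1 → C_0 is given by ∂[p,q] = [q] − [p]. For instance
  ∂EQ = Q − E.
This gives a 12×28 integer matrix of rank 10; reducing to Smith normal form yields diagonal entries (1,1,1,1,1,1,1,1,1,1).

∂_2: C_2 → C_1 maps a triangle to the signed sum of its edges. For instance
  ∂GMN = MN − GN + GM,
  ∂EFJ = FJ − EJ + EF.
As a 28×16 matrix over Z this has rank 15, with invariant factors (1,1,1,1,1,1,1,1,1,1,1,1,1,1,1).

Computing H_k = (kernel of ∂_k) / (image of ∂_{k+1}):

  H_0: rank C_0 − rank ∂_1 = 12 − 10 = 2, and the invariant factors of ∂_1 are all 1, so H_0 = Z^2.
  H_1: rank ker ∂_1 − rank ∂_2 = (28 − 10) − 15 = 3, and the invariant factors of ∂_2 are all 1, so H_1 = Z^3.
  H_2: rank ker ∂_2 − rank ∂_3 = (16 − 15) − 0 = 1, and there is no ∂_3, so H_2 = Z.

(K is a triangulation of the disjoint union of the circle S^1 and the torus T^2.)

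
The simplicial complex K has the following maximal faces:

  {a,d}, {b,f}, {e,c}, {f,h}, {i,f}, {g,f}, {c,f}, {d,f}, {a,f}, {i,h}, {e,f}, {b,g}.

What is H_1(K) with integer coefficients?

H_1 ≅ Z^4.

We work with the vertex ordering a < b < c < d < e < f < g < h < i. The simplices of K, each written with vertices in increasing order, are:

  0-simplices (9): a, b, c, d, e, f, g, h, i
  1-simplices (12): ad, af, bf, bg, ce, cf, df, ef, fg, fh, fi, hi

giving chain groups C_0 ≅ Z^9, C_1 ≅ Z^12.

∂_1: C_1 → C_0 is given by ∂[p,q] = [q] − [p].
As a 9×12 matrix over Z this has rank 8, with invariant factors (1,1,1,1,1,1,1,1).

Now H_k = ker ∂_k / im ∂_{k+1}, so:

  H_1: rank ker ∂_1 − rank ∂_2 = (12 − 8) − 0 = 4, and there is no ∂_2, so H_1 = Z^4.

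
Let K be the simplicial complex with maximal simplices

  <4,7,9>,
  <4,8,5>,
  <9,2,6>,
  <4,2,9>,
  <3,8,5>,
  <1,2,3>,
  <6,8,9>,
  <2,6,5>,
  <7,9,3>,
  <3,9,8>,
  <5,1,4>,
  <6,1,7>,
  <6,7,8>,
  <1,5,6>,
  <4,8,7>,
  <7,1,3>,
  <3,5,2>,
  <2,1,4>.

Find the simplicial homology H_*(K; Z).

H_0 ≅ Z,  H_1 ≅ Z × Z/2,  H_2 = 0.

We work with the vertex ordering 1 < 2 < 3 < 4 < 5 < 6 < 7 < 8 < 9. The simplices of K, each written with vertices in increasing order, are:

  0-simplices (9): [1], [2], [3], [4], [5], [6], [7], [8], [9]
  1-simplices (27): (27 of them)
  2-simplices (18): [1,2,3], [1,2,4], [1,3,7], [1,4,5], [1,5,6], [1,6,7], [2,3,5], [2,4,9], [2,5,6], [2,6,9], [3,5,8], [3,7,9], [3,8,9], [4,5,8], [4,7,8], [4,7,9], [6,7,8], [6,8,9]

giving chain groups C_0 ≅ Z^9, C_1 ≅ Z^27, C_2 ≅ Z^18.

Boundary ∂_1: C_1 → C_0 is given by ∂[p,q] = [q] − [p]. For instance
  ∂[4,8] = [8] − [4].
As a 9×27 matrix over Z this has rank 8, with invariant factors (1,1,1,1,1,1,1,1).

Boundary ∂_2: C_2 → C_1 acts by ∂[p,q,r] = [q,r] − [p,r] + [p,q]. For instance
  ∂[1,5,6] = [5,6] − [1,6] + [1,5],
  ∂[4,7,9] = [7,9] − [4,9] + [4,7].
The 27×18 boundary matrix has rank 18 and Smith normal form diag(1,1,1,1,1,1,1,1,1,1,1,1,1,1,1,1,1,2).

Reading off H_k = ker ∂_k / im ∂_{k+1}:

  H_0: rank C_0 − rank ∂_1 = 9 − 8 = 1, and the invariant factors of ∂_1 are all 1, so H_0 = Z.
  H_1: rank ker ∂_1 − rank ∂_2 = (27 − 8) − 18 = 1, and ∂_2 has invariant factor 2 > 1, so H_1 = Z × Z/2.
  H_2: rank ker ∂_2 − rank ∂_3 = (18 − 18) − 0 = 0, and there is no ∂_3, so H_2 = 0.

(K is a triangulation of the Klein bottle.)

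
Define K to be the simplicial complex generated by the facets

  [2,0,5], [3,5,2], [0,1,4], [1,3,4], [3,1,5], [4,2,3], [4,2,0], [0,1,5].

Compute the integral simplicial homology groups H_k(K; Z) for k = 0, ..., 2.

We work with the vertex ordering 0 < 1 < 2 < 3 < 4 < 5. The simplices of K, each written with vertices in increasing order, are:

  0-simplices (6): [0], [1], [2], [3], [4], [5]
  1-simplices (12): [0,1], [0,2], [0,4], [0,5], [1,3], [1,4], [1,5], [2,3], [2,4], [2,5], [3,4], [3,5]
  2-simplices (8): [0,1,4], [0,1,5], [0,2,4], [0,2,5], [1,3,4], [1,3,5], [2,3,4], [2,3,5]

Hence C_0 ≅ Z^6, C_1 ≅ Z^12, C_2 ≅ Z^8.

Boundary ∂_1: C_1 → C_0 sends each edge [p,q] (with p < q) to q − p.
The resulting 6×12 matrix has rank 5, and its Smith normal form has invariant factors (1,1,1,1,1).

The boundary map ∂_2: C_2 → C_1 sends each 2-simplex [p,q,r] to [q,r] − [p,r] + [p,q]. For instance
  ∂[0,2,5] = [2,5] − [0,5] + [0,2],
  ∂[1,3,5] = [3,5] − [1,5] + [1,3].
The resulting 12×8 matrix has rank 7, and its Smith normal form has invariant factors (1,1,1,1,1,1,1).

Reading off H_k = ker ∂_k / im ∂_{k+1}:

  H_0: rank C_0 − rank ∂_1 = 6 − 5 = 1, and the invariant factors of ∂_1 are all 1, so H_0 = Z.
  H_1: rank ker ∂_1 − rank ∂_2 = (12 − 5) − 7 = 0, and the invariant factors of ∂_2 are all 1, so H_1 = 0.
  H_2: rank ker ∂_2 − rank ∂_3 = (8 − 7) − 0 = 1, and there is no ∂_3, so H_2 = Z.

As a check, the Euler characteristic is 6 − 12 + 8 = 2, which agrees with 1 − 0 + 1 = 2.
(K is a triangulation of the 2-sphere S^2.)

H_0 = Z,  H_1 = 0,  H_2 = Z.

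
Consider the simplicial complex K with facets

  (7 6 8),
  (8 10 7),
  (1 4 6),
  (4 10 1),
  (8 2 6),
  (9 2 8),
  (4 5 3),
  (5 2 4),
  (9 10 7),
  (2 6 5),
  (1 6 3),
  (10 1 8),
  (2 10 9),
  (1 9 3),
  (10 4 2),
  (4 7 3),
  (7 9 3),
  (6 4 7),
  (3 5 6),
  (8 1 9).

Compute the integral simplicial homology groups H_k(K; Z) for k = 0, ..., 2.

H_0 = Z,  H_1 = Z ⊕ Z/2Z,  H_2 = 0.

Order the vertices as 1 < 2 < 3 < 4 < 5 < 6 < 7 < 8 < 9 < 10. Listing each simplex with vertices in this order, K has dimension 2 with simplices:

  0-simplices (10): [1], [2], [3], [4], [5], [6], [7], [8], [9], [10]
  1-simplices (30): (30 of them)
  2-simplices (20): (20 of them)

so the chain groups are C_0 ≅ Z^10, C_1 ≅ Z^30, C_2 ≅ Z^20.

∂_1: C_1 → C_0 is given by ∂[p,q] = [q] − [p]. For instance
  ∂[4,10] = [10] − [4].
The resulting 10×30 matrix has rank 9, and its Smith normal form has invariant factors (1,1,1,1,1,1,1,1,1).

∂_2: C_2 → C_1 maps a triangle to the signed sum of its edges. For instance
  ∂[6,7,8] = [7,8] − [6,8] + [6,7],
  ∂[1,4,10] = [4,10] − [1,10] + [1,4].
The 30×20 boundary matrix has rank 20 and Smith normal form diag(1,1,1,1,1,1,1,1,1,1,1,1,1,1,1,1,1,1,1,2).

Now H_k = ker ∂_k / im ∂_{k+1}, so:

  H_0: rank C_0 − rank ∂_1 = 10 − 9 = 1, and the invariant factors of ∂_1 are all 1, so H_0 ≅ Z.
  H_1: rank ker ∂_1 − rank ∂_2 = (30 − 9) − 20 = 1, and ∂_2 has invariant factor 2 > 1, so H_1 ≅ Z ⊕ Z/2Z.
  H_2: rank ker ∂_2 − rank ∂_3 = (20 − 20) − 0 = 0, and there is no ∂_3, so H_2 ≅ 0.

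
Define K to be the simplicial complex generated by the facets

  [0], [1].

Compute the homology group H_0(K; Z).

H_0 ≅ Z^2.

Fix the vertex order 0 < 1 and write every simplex with vertices in increasing order. Then dim K = 0 and the simplices of K are:

  0-simplices (2): [0], [1]

giving chain groups C_0 ≅ Z^2.

From H_k ≅ ker(∂_k) / im(∂_{k+1}) we obtain:

  H_0: rank C_0 − rank ∂_1 = 2 − 0 = 2, and there is no ∂_1, so H_0 = Z^2.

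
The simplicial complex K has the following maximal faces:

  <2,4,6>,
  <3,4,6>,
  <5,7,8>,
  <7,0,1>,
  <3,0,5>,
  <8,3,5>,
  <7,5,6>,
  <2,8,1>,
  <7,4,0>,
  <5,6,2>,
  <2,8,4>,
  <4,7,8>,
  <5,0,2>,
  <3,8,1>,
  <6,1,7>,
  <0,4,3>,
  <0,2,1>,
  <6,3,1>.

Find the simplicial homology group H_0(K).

Order the vertices as 0 < 1 < 2 < 3 < 4 < 5 < 6 < 7 < 8. Listing each simplex with vertices in this order, K has dimension 2 with simplices:

  0-simplices (9): [0], [1], [2], [3], [4], [5], [6], [7], [8]
  1-simplices (27): (27 of them)
  2-simplices (18): [0,1,2], [0,1,7], [0,2,5], [0,3,4], [0,3,5], [0,4,7], [1,2,8], [1,3,6], [1,3,8], [1,6,7], [2,4,6], [2,4,8], [2,5,6], [3,4,6], [3,5,8], [4,7,8], [5,6,7], [5,7,8]

so the chain groups are C_0 ≅ Z^9, C_1 ≅ Z^27, C_2 ≅ Z^18.

∂_1: C_1 → C_0 sends each edge [p,q] (with p < q) to q − p.
The 9×27 boundary matrix has rank 8 and Smith normal form diag(1,1,1,1,1,1,1,1).

Boundary ∂_2: C_2 → C_1 maps a triangle to the signed sum of its edges. For instance
  ∂[1,2,8] = [2,8] − [1,8] + [1,2],
  ∂[5,7,8] = [7,8] − [5,8] + [5,7].
This gives a 27×18 integer matrix of rank 17; reducing to Smith normal form yields diagonal entries (1,1,1,1,1,1,1,1,1,1,1,1,1,1,1,1,1).

Now H_k = ker ∂_k / im ∂_{k+1}, so:

  H_0: rank C_0 − rank ∂_1 = 9 − 8 = 1, and the invariant factors of ∂_1 are all 1, so H_0 ≅ Z.

H_0 = Z.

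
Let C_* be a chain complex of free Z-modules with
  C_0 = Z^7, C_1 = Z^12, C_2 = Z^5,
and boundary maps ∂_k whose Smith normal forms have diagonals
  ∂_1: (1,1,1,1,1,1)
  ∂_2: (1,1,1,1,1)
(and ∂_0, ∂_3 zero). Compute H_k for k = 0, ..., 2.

H_0: b_0 = 7 − 0 − 6 = 1; torsion from ∂_1 factors > 1: none. So H_0 = Z.
H_1: b_1 = 12 − 6 − 5 = 1; torsion from ∂_2 factors > 1: none. So H_1 = Z.
H_2: b_2 = 5 − 5 − 0 = 0; torsion from ∂_3 factors > 1: none. So H_2 = 0.

H_0 = Z,  H_1 = Z,  H_2 = 0.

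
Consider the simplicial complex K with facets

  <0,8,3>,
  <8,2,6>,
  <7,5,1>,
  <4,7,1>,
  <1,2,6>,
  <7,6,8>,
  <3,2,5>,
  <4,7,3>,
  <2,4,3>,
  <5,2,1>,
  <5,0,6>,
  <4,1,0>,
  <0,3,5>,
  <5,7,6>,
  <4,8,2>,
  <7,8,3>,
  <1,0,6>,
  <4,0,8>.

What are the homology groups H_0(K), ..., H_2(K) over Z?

H_0 ≅ Z,  H_1 ≅ Z ⊕ Z/2,  H_2 = 0.

Fix the vertex order 0 < 1 < 2 < 3 < 4 < 5 < 6 < 7 < 8 and write every simplex with vertices in increasing order. Then dim K = 2 and the simplices of K are:

  0-simplices (9): [0], [1], [2], [3], [4], [5], [6], [7], [8]
  1-simplices (27): (27 of them)
  2-simplices (18): [0,1,4], [0,1,6], [0,3,5], [0,3,8], [0,4,8], [0,5,6], [1,2,5], [1,2,6], [1,4,7], [1,5,7], [2,3,4], [2,3,5], [2,4,8], [2,6,8], [3,4,7], [3,7,8], [5,6,7], [6,7,8]

so the chain groups are C_0 ≅ Z^9, C_1 ≅ Z^27, C_2 ≅ Z^18.

The boundary map ∂_1: C_1 → C_0 is given by ∂[p,q] = [q] − [p]. For instance
  ∂[4,8] = [8] − [4].
As a 9×27 matrix over Z this has rank 8, with invariant factors (1,1,1,1,1,1,1,1).

The boundary map ∂_2: C_2 → C_1 acts by ∂[p,q,r] = [q,r] − [p,r] + [p,q]. For instance
  ∂[6,7,8] = [7,8] − [6,8] + [6,7],
  ∂[0,3,8] = [3,8] − [0,8] + [0,3].
This gives a 27×18 integer matrix of rank 18; reducing to Smith normal form yields diagonal entries (1,1,1,1,1,1,1,1,1,1,1,1,1,1,1,1,1,2).

From H_k ≅ ker(∂_k) / im(∂_{k+1}) we obtain:

  H_0: rank C_0 − rank ∂_1 = 9 − 8 = 1, and the invariant factors of ∂_1 are all 1, so H_0 ≅ Z.
  H_1: rank ker ∂_1 − rank ∂_2 = (27 − 8) − 18 = 1, and ∂_2 has invariant factor 2 > 1, so H_1 ≅ Z ⊕ Z/2.
  H_2: rank ker ∂_2 − rank ∂_3 = (18 − 18) − 0 = 0, and there is no ∂_3, so H_2 ≅ 0.

(K is a triangulation of the Klein bottle.)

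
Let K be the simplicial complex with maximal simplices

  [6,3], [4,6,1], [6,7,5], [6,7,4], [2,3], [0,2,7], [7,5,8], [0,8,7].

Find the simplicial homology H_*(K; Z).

H_0 ≅ Z,  H_1 ≅ Z,  H_2 = 0.

We work with the vertex ordering 0 < 1 < 2 < 3 < 4 < 5 < 6 < 7 < 8. The simplices of K, each written with vertices in increasing order, are:

  0-simplices (9): [0], [1], [2], [3], [4], [5], [6], [7], [8]
  1-simplices (15): [0,2], [0,7], [0,8], [1,4], [1,6], [2,3], [2,7], [3,6], [4,6], [4,7], [5,6], [5,7], [5,8], [6,7], [7,8]
  2-simplices (6): [0,2,7], [0,7,8], [1,4,6], [4,6,7], [5,6,7], [5,7,8]

giving chain groups C_0 ≅ Z^9, C_1 ≅ Z^15, C_2 ≅ Z^6.

Boundary ∂_1: C_1 → C_0 is given by ∂[p,q] = [q] − [p]. For instance
  ∂[0,8] = [8] − [0].
The 9×15 boundary matrix has rank 8 and Smith normal form diag(1,1,1,1,1,1,1,1).

The boundary map ∂_2: C_2 → C_1 acts by ∂[p,q,r] = [q,r] − [p,r] + [p,q]. For instance
  ∂[5,6,7] = [6,7] − [5,7] + [5,6],
  ∂[1,4,6] = [4,6] − [1,6] + [1,4].
As a 15×6 matrix over Z this has rank 6, with invariant factors (1,1,1,1,1,1).

Computing H_k = (kernel of ∂_k) / (image of ∂_{k+1}):

  H_0: rank C_0 − rank ∂_1 = 9 − 8 = 1, and the invariant factors of ∂_1 are all 1, so H_0 = Z.
  H_1: rank ker ∂_1 − rank ∂_2 = (15 − 8) − 6 = 1, and the invariant factors of ∂_2 are all 1, so H_1 = Z.
  H_2: rank ker ∂_2 − rank ∂_3 = (6 − 6) − 0 = 0, and there is no ∂_3, so H_2 = 0.

As a check, the Euler characteristic is 9 − 15 + 6 = 0, which agrees with 1 − 1 + 0 = 0.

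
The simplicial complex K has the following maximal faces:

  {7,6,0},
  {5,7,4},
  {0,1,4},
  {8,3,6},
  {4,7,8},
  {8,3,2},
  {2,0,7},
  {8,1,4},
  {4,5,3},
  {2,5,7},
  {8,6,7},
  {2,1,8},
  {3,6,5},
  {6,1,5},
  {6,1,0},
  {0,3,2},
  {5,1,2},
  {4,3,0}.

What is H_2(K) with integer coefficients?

Fix the vertex order 0 < 1 < 2 < 3 < 4 < 5 < 6 < 7 < 8 and write every simplex with vertices in increasing order. Then dim K = 2 and the simplices of K are:

  0-simplices (9): [0], [1], [2], [3], [4], [5], [6], [7], [8]
  1-simplices (27): (27 of them)
  2-simplices (18): [0,1,4], [0,1,6], [0,2,3], [0,2,7], [0,3,4], [0,6,7], [1,2,5], [1,2,8], [1,4,8], [1,5,6], [2,3,8], [2,5,7], [3,4,5], [3,5,6], [3,6,8], [4,5,7], [4,7,8], [6,7,8]

so the chain groups are C_0 ≅ Z^9, C_1 ≅ Z^27, C_2 ≅ Z^18.

The boundary map ∂_1: C_1 → C_0 sends each edge [p,q] (with p < q) to q − p. For instance
  ∂[3,5] = [5] − [3].
As a 9×27 matrix over Z this has rank 8, with invariant factors (1,1,1,1,1,1,1,1).

∂_2: C_2 → C_1 sends each 2-simplex [p,q,r] to [q,r] − [p,r] + [p,q]. For instance
  ∂[6,7,8] = [7,8] − [6,8] + [6,7],
  ∂[0,1,4] = [1,4] − [0,4] + [0,1].
This gives a 27×18 integer matrix of rank 17; reducing to Smith normal form yields diagonal entries (1,1,1,1,1,1,1,1,1,1,1,1,1,1,1,1,1).

From H_k ≅ ker(∂_k) / im(∂_{k+1}) we obtain:

  H_2: rank ker ∂_2 − rank ∂_3 = (18 − 17) − 0 = 1, and there is no ∂_3, so H_2 = Z.

H_2 ≅ Z.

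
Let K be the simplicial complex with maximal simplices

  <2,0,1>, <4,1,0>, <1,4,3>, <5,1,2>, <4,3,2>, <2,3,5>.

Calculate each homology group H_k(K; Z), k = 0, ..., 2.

Order the vertices as 0 < 1 < 2 < 3 < 4 < 5. Listing each simplex with vertices in this order, K has dimension 2 with simplices:

  0-simplices (6): [0], [1], [2], [3], [4], [5]
  1-simplices (12): [0,1], [0,2], [0,4], [1,2], [1,3], [1,4], [1,5], [2,3], [2,4], [2,5], [3,4], [3,5]
  2-simplices (6): [0,1,2], [0,1,4], [1,2,5], [1,3,4], [2,3,4], [2,3,5]

Hence C_0 ≅ Z^6, C_1 ≅ Z^12, C_2 ≅ Z^6.

∂_1: C_1 → C_0 sends each edge [p,q] (with p < q) to q − p. For instance
  ∂[1,2] = [2] − [1].
As a 6×12 matrix over Z this has rank 5, with invariant factors (1,1,1,1,1).

Boundary ∂_2: C_2 → C_1 sends each 2-simplex [p,q,r] to [q,r] − [p,r] + [p,q]. For instance
  ∂[2,3,4] = [3,4] − [2,4] + [2,3],
  ∂[1,2,5] = [2,5] − [1,5] + [1,2].
The 12×6 boundary matrix has rank 6 and Smith normal form diag(1,1,1,1,1,1).

Computing H_k = (kernel of ∂_k) / (image of ∂_{k+1}):

  H_0: rank C_0 − rank ∂_1 = 6 − 5 = 1, and the invariant factors of ∂_1 are all 1, so H_0 = Z.
  H_1: rank ker ∂_1 − rank ∂_2 = (12 − 5) − 6 = 1, and the invariant factors of ∂_2 are all 1, so H_1 = Z.
  H_2: rank ker ∂_2 − rank ∂_3 = (6 − 6) − 0 = 0, and there is no ∂_3, so H_2 = 0.

H_0 ≅ Z,  H_1 ≅ Z,  H_2 = 0.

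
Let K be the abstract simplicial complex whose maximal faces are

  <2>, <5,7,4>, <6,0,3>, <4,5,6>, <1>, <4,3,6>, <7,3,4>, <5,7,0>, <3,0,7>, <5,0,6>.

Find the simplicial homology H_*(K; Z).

K has 8 vertices, 12 edges, 8 triangles.
rank ∂_0 = 0, rank ∂_1 = 5 ⇒ b_0 = 8 − 0 − 5 = 3; all invariant factors of ∂_1 are 1 so no torsion. So H_0 ≅ Z^3.
rank ∂_1 = 5, rank ∂_2 = 7 ⇒ b_1 = 12 − 5 − 7 = 0; all invariant factors of ∂_2 are 1 so no torsion. So H_1 ≅ 0.
rank ∂_2 = 7, rank ∂_3 = 0 ⇒ b_2 = 8 − 7 − 0 = 1. So H_2 ≅ Z.

H_0 = Z^3,  H_1 = 0,  H_2 = Z.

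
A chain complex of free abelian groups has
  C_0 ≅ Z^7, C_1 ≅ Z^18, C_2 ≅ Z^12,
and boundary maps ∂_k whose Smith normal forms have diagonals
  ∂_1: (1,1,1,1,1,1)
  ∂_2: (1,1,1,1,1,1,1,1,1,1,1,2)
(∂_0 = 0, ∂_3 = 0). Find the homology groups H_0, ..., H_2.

H_0: b_0 = 7 − 0 − 6 = 1; torsion from ∂_1 factors > 1: none. So H_0 = Z.
H_1: b_1 = 18 − 6 − 12 = 0; torsion from ∂_2 factors > 1: [2]. So H_1 = Z/2.
H_2: b_2 = 12 − 12 − 0 = 0; torsion from ∂_3 factors > 1: none. So H_2 = 0.

H_0 = Z,  H_1 = Z/2,  H_2 = 0.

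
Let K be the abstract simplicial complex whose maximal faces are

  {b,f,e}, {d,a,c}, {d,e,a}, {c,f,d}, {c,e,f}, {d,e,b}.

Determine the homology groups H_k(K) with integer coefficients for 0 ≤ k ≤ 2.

We work with the vertex ordering a < b < c < d < e < f. The simplices of K, each written with vertices in increasing order, are:

  0-simplices (6): a, b, c, d, e, f
  1-simplices (12): ac, ad, ae, bd, be, bf, cd, ce, cf, de, df, ef
  2-simplices (6): acd, ade, bde, bef, cdf, cef

Hence C_0 ≅ Z^6, C_1 ≅ Z^12, C_2 ≅ Z^6.

The boundary map ∂_1: C_1 → C_0 sends each edge [p,q] (with p < q) to q − p.
The 6×12 boundary matrix has rank 5 and Smith normal form diag(1,1,1,1,1).

Boundary ∂_2: C_2 → C_1 maps a triangle to the signed sum of its edges. For instance
  ∂acd = cd − ad + ac,
  ∂cef = ef − cf + ce.
The resulting 12×6 matrix has rank 6, and its Smith normal form has invariant factors (1,1,1,1,1,1).

Now H_k = ker ∂_k / im ∂_{k+1}, so:

  H_0: rank C_0 − rank ∂_1 = 6 − 5 = 1, and the invariant factors of ∂_1 are all 1, so H_0 ≅ Z.
  H_1: rank ker ∂_1 − rank ∂_2 = (12 − 5) − 6 = 1, and the invariant factors of ∂_2 are all 1, so H_1 ≅ Z.
  H_2: rank ker ∂_2 − rank ∂_3 = (6 − 6) − 0 = 0, and there is no ∂_3, so H_2 ≅ 0.

H_0 ≅ Z,  H_1 ≅ Z,  H_2 = 0.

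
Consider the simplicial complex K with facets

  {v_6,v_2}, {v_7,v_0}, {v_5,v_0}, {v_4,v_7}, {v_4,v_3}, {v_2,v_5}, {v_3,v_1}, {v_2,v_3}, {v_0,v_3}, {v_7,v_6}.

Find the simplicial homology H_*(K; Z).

H_0 ≅ Z,  H_1 ≅ Z^3.

We work with the vertex ordering v_0 < v_1 < v_2 < v_3 < v_4 < v_5 < v_6 < v_7. The simplices of K, each written with vertices in increasing order, are:

  0-simplices (8): [v_0], [v_1], [v_2], [v_3], [v_4], [v_5], [v_6], [v_7]
  1-simplices (10): [v_0,v_3], [v_0,v_5], [v_0,v_7], [v_1,v_3], [v_2,v_3], [v_2,v_5], [v_2,v_6], [v_3,v_4], [v_4,v_7], [v_6,v_7]

so the chain groups are C_0 ≅ Z^8, C_1 ≅ Z^10.

∂_1: C_1 → C_0 is given by ∂[p,q] = [q] − [p]. For instance
  ∂[v_2,v_5] = [v_5] − [v_2].
The resulting 8×10 matrix has rank 7, and its Smith normal form has invariant factors (1,1,1,1,1,1,1).

From H_k ≅ ker(∂_k) / im(∂_{k+1}) we obtain:

  H_0: rank C_0 − rank ∂_1 = 8 − 7 = 1, and the invariant factors of ∂_1 are all 1, so H_0 ≅ Z.
  H_1: rank ker ∂_1 − rank ∂_2 = (10 − 7) − 0 = 3, and there is no ∂_2, so H_1 ≅ Z^3.

As a check, the Euler characteristic is 8 − 10 = -2, which agrees with 1 − 3 = -2.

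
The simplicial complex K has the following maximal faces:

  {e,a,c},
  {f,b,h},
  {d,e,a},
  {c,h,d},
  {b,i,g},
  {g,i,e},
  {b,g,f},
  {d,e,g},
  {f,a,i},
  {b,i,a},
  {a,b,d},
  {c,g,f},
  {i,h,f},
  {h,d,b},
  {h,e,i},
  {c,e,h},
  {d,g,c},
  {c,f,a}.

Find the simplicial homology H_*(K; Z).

We work with the vertex ordering a < b < c < d < e < f < g < h < i. The simplices of K, each written with vertices in increasing order, are:

  0-simplices (9): a, b, c, d, e, f, g, h, i
  1-simplices (27): ab, ac, ad, ae, af, ai, bd, bf, bg, bh, bi, cd, ce, cf, cg, ch, de, dg, dh, eg, eh, ei, fg, fh, fi, gi, hi
  2-simplices (18): abd, abi, ace, acf, ade, afi, bdh, bfg, bfh, bgi, cdg, cdh, ceh, cfg, deg, egi, ehi, fhi

giving chain groups C_0 ≅ Z^9, C_1 ≅ Z^27, C_2 ≅ Z^18.

The boundary map ∂_1: C_1 → C_0 sends each edge [p,q] (with p < q) to q − p. For instance
  ∂de = e − d.
The 9×27 boundary matrix has rank 8 and Smith normal form diag(1,1,1,1,1,1,1,1).

The boundary map ∂_2: C_2 → C_1 sends each 2-simplex [p,q,r] to [q,r] − [p,r] + [p,q]. For instance
  ∂ehi = hi − ei + eh,
  ∂ceh = eh − ch + ce.
The resulting 27×18 matrix has rank 18, and its Smith normal form has invariant factors (1,1,1,1,1,1,1,1,1,1,1,1,1,1,1,1,1,2).

From H_k ≅ ker(∂_k) / im(∂_{k+1}) we obtain:

  H_0: rank C_0 − rank ∂_1 = 9 − 8 = 1, and the invariant factors of ∂_1 are all 1, so H_0 ≅ Z.
  H_1: rank ker ∂_1 − rank ∂_2 = (27 − 8) − 18 = 1, and ∂_2 has invariant factor 2 > 1, so H_1 ≅ Z ⊕ Z/2.
  H_2: rank ker ∂_2 − rank ∂_3 = (18 − 18) − 0 = 0, and there is no ∂_3, so H_2 ≅ 0.

(K is a triangulation of the Klein bottle.)

H_0 = Z,  H_1 = Z ⊕ Z/2,  H_2 = 0.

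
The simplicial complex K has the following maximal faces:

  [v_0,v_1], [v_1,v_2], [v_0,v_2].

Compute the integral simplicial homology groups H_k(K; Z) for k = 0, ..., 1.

H_0 ≅ Z,  H_1 ≅ Z.

K has 3 vertices, 3 edges.
rank ∂_0 = 0, rank ∂_1 = 2 ⇒ b_0 = 3 − 0 − 2 = 1; all invariant factors of ∂_1 are 1 so no torsion. So H_0 ≅ Z.
rank ∂_1 = 2, rank ∂_2 = 0 ⇒ b_1 = 3 − 2 − 0 = 1. So H_1 ≅ Z.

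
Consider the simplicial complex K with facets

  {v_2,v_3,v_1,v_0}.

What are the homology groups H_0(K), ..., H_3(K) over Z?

K has 4 vertices, 6 edges, 4 triangles, 1 3-simplex.
rank ∂_0 = 0, rank ∂_1 = 3 ⇒ b_0 = 4 − 0 − 3 = 1; all invariant factors of ∂_1 are 1 so no torsion. So H_0 = Z.
rank ∂_1 = 3, rank ∂_2 = 3 ⇒ b_1 = 6 − 3 − 3 = 0; all invariant factors of ∂_2 are 1 so no torsion. So H_1 = 0.
rank ∂_2 = 3, rank ∂_3 = 1 ⇒ b_2 = 4 − 3 − 1 = 0; all invariant factors of ∂_3 are 1 so no torsion. So H_2 = 0.
rank ∂_3 = 1, rank ∂_4 = 0 ⇒ b_3 = 1 − 1 − 0 = 0. So H_3 = 0.

H_0 ≅ Z,  H_1 = 0,  H_2 = 0,  H_3 = 0.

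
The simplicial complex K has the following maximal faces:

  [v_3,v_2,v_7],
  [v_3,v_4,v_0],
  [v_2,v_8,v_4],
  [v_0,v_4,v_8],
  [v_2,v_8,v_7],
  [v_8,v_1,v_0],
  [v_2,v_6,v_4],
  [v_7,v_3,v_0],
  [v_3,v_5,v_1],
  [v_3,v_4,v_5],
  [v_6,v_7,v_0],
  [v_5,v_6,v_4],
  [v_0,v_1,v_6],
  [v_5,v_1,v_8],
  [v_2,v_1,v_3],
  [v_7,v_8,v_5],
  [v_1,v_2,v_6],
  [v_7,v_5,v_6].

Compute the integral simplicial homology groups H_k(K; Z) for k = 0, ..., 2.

Order the vertices as v_0 < v_1 < v_2 < v_3 < v_4 < v_5 < v_6 < v_7 < v_8. Listing each simplex with vertices in this order, K has dimension 2 with simplices:

  0-simplices (9): [v_0], [v_1], [v_2], [v_3], [v_4], [v_5], [v_6], [v_7], [v_8]
  1-simplices (27): (27 of them)
  2-simplices (18): (18 of them)

Hence C_0 ≅ Z^9, C_1 ≅ Z^27, C_2 ≅ Z^18.

Boundary ∂_1: C_1 → C_0 sends each edge [p,q] (with p < q) to q − p. For instance
  ∂[v_2,v_8] = [v_8] − [v_2].
This gives a 9×27 integer matrix of rank 8; reducing to Smith normal form yields diagonal entries (1,1,1,1,1,1,1,1).

Boundary ∂_2: C_2 → C_1 sends each 2-simplex [p,q,r] to [q,r] − [p,r] + [p,q]. For instance
  ∂[v_0,v_3,v_4] = [v_3,v_4] − [v_0,v_4] + [v_0,v_3],
  ∂[v_5,v_6,v_7] = [v_6,v_7] − [v_5,v_7] + [v_5,v_6].
The 27×18 boundary matrix has rank 17 and Smith normal form diag(1,1,1,1,1,1,1,1,1,1,1,1,1,1,1,1,1).

Now H_k = ker ∂_k / im ∂_{k+1}, so:

  H_0: rank C_0 − rank ∂_1 = 9 − 8 = 1, and the invariant factors of ∂_1 are all 1, so H_0 = Z.
  H_1: rank ker ∂_1 − rank ∂_2 = (27 − 8) − 17 = 2, and the invariant factors of ∂_2 are all 1, so H_1 = Z^2.
  H_2: rank ker ∂_2 − rank ∂_3 = (18 − 17) − 0 = 1, and there is no ∂_3, so H_2 = Z.

(K is a triangulation of the torus T^2.)

H_0 = Z,  H_1 = Z^2,  H_2 = Z.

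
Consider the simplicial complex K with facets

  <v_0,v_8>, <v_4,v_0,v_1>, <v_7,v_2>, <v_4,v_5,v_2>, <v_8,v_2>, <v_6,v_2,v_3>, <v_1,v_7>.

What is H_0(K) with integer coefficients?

H_0 ≅ Z.

Order the vertices as v_0 < v_1 < v_2 < v_3 < v_4 < v_5 < v_6 < v_7 < v_8. Listing each simplex with vertices in this order, K has dimension 2 with simplices:

  0-simplices (9): [v_0], [v_1], [v_2], [v_3], [v_4], [v_5], [v_6], [v_7], [v_8]
  1-simplices (13): [v_0,v_1], [v_0,v_4], [v_0,v_8], [v_1,v_4], [v_1,v_7], [v_2,v_3], [v_2,v_4], [v_2,v_5], [v_2,v_6], [v_2,v_7], [v_2,v_8], [v_3,v_6], [v_4,v_5]
  2-simplices (3): [v_0,v_1,v_4], [v_2,v_3,v_6], [v_2,v_4,v_5]

so the chain groups are C_0 ≅ Z^9, C_1 ≅ Z^13, C_2 ≅ Z^3.

∂_1: C_1 → C_0 sends each edge [p,q] (with p < q) to q − p.
The 9×13 boundary matrix has rank 8 and Smith normal form diag(1,1,1,1,1,1,1,1).

Boundary ∂_2: C_2 → C_1 sends each 2-simplex [p,q,r] to [q,r] − [p,r] + [p,q]. For instance
  ∂[v_0,v_1,v_4] = [v_1,v_4] − [v_0,v_4] + [v_0,v_1],
  ∂[v_2,v_4,v_5] = [v_4,v_5] − [v_2,v_5] + [v_2,v_4].
The resulting 13×3 matrix has rank 3, and its Smith normal form has invariant factors (1,1,1).

Computing H_k = (kernel of ∂_k) / (image of ∂_{k+1}):

  H_0: rank C_0 − rank ∂_1 = 9 − 8 = 1, and the invariant factors of ∂_1 are all 1, so H_0 = Z.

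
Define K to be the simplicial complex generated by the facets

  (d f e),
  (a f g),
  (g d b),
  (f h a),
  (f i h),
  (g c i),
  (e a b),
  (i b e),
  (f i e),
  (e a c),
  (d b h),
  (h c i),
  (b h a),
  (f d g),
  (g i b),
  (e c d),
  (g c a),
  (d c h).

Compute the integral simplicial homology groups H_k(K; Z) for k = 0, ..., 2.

K has 9 vertices, 27 edges, 18 triangles.
rank ∂_0 = 0, rank ∂_1 = 8 ⇒ b_0 = 9 − 0 − 8 = 1; all invariant factors of ∂_1 are 1 so no torsion. So H_0 ≅ Z.
rank ∂_1 = 8, rank ∂_2 = 17 ⇒ b_1 = 27 − 8 − 17 = 2; all invariant factors of ∂_2 are 1 so no torsion. So H_1 ≅ Z^2.
rank ∂_2 = 17, rank ∂_3 = 0 ⇒ b_2 = 18 − 17 − 0 = 1. So H_2 ≅ Z.

H_0 = Z,  H_1 = Z^2,  H_2 = Z.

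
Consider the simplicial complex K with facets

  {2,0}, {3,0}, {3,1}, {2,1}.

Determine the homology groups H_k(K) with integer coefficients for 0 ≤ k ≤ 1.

Order the vertices as 0 < 1 < 2 < 3. Listing each simplex with vertices in this order, K has dimension 1 with simplices:

  0-simplices (4): [0], [1], [2], [3]
  1-simplices (4): [0,2], [0,3], [1,2], [1,3]

so the chain groups are C_0 ≅ Z^4, C_1 ≅ Z^4.

Boundary ∂_1: C_1 → C_0 is given by ∂[p,q] = [q] − [p].
The 4×4 boundary matrix has rank 3 and Smith normal form diag(1,1,1).

Reading off H_k = ker ∂_k / im ∂_{k+1}:

  H_0: rank C_0 − rank ∂_1 = 4 − 3 = 1, and the invariant factors of ∂_1 are all 1, so H_0 = Z.
  H_1: rank ker ∂_1 − rank ∂_2 = (4 − 3) − 0 = 1, and there is no ∂_2, so H_1 = Z.

As a check, the Euler characteristic is 4 − 4 = 0, which agrees with 1 − 1 = 0.
(K is a triangulation of the circle S^1.)

H_0 = Z,  H_1 = Z.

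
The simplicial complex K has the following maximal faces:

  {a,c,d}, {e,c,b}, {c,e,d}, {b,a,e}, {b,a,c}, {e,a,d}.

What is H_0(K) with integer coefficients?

Fix the vertex order a < b < c < d < e and write every simplex with vertices in increasing order. Then dim K = 2 and the simplices of K are:

  0-simplices (5): a, b, c, d, e
  1-simplices (9): ab, ac, ad, ae, bc, be, cd, ce, de
  2-simplices (6): abc, abe, acd, ade, bce, cde

giving chain groups C_0 ≅ Z^5, C_1 ≅ Z^9, C_2 ≅ Z^6.

∂_1: C_1 → C_0 sends each edge [p,q] (with p < q) to q − p. For instance
  ∂ae = e − a.
The 5×9 boundary matrix has rank 4 and Smith normal form diag(1,1,1,1).

The boundary map ∂_2: C_2 → C_1 sends each 2-simplex [p,q,r] to [q,r] − [p,r] + [p,q]. For instance
  ∂bce = ce − be + bc,
  ∂cde = de − ce + cd.
This gives a 9×6 integer matrix of rank 5; reducing to Smith normal form yields diagonal entries (1,1,1,1,1).

From H_k ≅ ker(∂_k) / im(∂_{k+1}) we obtain:

  H_0: rank C_0 − rank ∂_1 = 5 − 4 = 1, and the invariant factors of ∂_1 are all 1, so H_0 ≅ Z.

(K is a triangulation of the 2-sphere S^2.)

H_0 = Z.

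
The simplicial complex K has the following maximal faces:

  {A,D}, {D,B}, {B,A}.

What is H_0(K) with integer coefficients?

K has 3 vertices, 3 edges.
rank ∂_0 = 0, rank ∂_1 = 2 ⇒ b_0 = 3 − 0 − 2 = 1; all invariant factors of ∂_1 are 1 so no torsion. So H_0 ≅ Z.

H_0 ≅ Z.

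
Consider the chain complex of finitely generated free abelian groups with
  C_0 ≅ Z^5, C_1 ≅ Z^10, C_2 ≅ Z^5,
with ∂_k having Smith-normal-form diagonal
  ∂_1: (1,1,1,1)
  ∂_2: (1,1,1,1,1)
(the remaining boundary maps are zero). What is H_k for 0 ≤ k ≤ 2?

H_0: b_0 = 5 − 0 − 4 = 1; torsion from ∂_1 factors > 1: none. So H_0 ≅ Z.
H_1: b_1 = 10 − 4 − 5 = 1; torsion from ∂_2 factors > 1: none. So H_1 ≅ Z.
H_2: b_2 = 5 − 5 − 0 = 0; torsion from ∂_3 factors > 1: none. So H_2 ≅ 0.

H_0 ≅ Z,  H_1 ≅ Z,  H_2 = 0.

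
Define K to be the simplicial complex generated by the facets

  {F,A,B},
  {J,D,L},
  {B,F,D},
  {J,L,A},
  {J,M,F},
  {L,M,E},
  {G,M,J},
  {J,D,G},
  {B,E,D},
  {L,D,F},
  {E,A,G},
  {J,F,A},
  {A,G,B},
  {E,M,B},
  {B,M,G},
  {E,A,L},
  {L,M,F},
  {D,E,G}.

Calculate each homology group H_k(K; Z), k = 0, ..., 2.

Take the total order A < B < D < E < F < G < J < L < M on the vertex set. Then K (dimension 2) consists of the simplices:

  0-simplices (9): A, B, D, E, F, G, J, L, M
  1-simplices (27): AB, AE, AF, AG, AJ, AL, BD, BE, BF, BG, BM, DE, DF, DG, DJ, DL, EG, EL, EM, FJ, FL, FM, GJ, GM, JL, JM, LM
  2-simplices (18): ABF, ABG, AEG, AEL, AFJ, AJL, BDE, BDF, BEM, BGM, DEG, DFL, DGJ, DJL, ELM, FJM, FLM, GJM

Hence C_0 ≅ Z^9, C_1 ≅ Z^27, C_2 ≅ Z^18.

Boundary ∂_1: C_1 → C_0 sends each edge [p,q] (with p < q) to q − p.
The 9×27 boundary matrix has rank 8 and Smith normal form diag(1,1,1,1,1,1,1,1).

∂_2: C_2 → C_1 sends each 2-simplex [p,q,r] to [q,r] − [p,r] + [p,q]. For instance
  ∂ABG = BG − AG + AB,
  ∂ELM = LM − EM + EL.
This gives a 27×18 integer matrix of rank 18; reducing to Smith normal form yields diagonal entries (1,1,1,1,1,1,1,1,1,1,1,1,1,1,1,1,1,2).

Now H_k = ker ∂_k / im ∂_{k+1}, so:

  H_0: rank C_0 − rank ∂_1 = 9 − 8 = 1, and the invariant factors of ∂_1 are all 1, so H_0 ≅ Z.
  H_1: rank ker ∂_1 − rank ∂_2 = (27 − 8) − 18 = 1, and ∂_2 has invariant factor 2 > 1, so H_1 ≅ Z ⊕ Z_2.
  H_2: rank ker ∂_2 − rank ∂_3 = (18 − 18) − 0 = 0, and there is no ∂_3, so H_2 ≅ 0.

(K is a triangulation of the Klein bottle.)

H_0 ≅ Z,  H_1 ≅ Z ⊕ Z_2,  H_2 = 0.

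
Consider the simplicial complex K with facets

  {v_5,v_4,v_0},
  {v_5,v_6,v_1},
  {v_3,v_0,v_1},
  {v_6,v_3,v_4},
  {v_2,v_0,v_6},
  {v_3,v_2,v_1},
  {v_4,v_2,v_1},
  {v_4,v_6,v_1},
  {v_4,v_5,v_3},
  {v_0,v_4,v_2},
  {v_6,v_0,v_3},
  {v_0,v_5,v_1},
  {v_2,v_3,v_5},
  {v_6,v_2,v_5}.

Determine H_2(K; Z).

H_2 ≅ Z.

Order the vertices as v_0 < v_1 < v_2 < v_3 < v_4 < v_5 < v_6. Listing each simplex with vertices in this order, K has dimension 2 with simplices:

  0-simplices (7): [v_0], [v_1], [v_2], [v_3], [v_4], [v_5], [v_6]
  1-simplices (21): (21 of them)
  2-simplices (14): (14 of them)

giving chain groups C_0 ≅ Z^7, C_1 ≅ Z^21, C_2 ≅ Z^14.

∂_1: C_1 → C_0 sends each edge [p,q] (with p < q) to q − p. For instance
  ∂[v_0,v_6] = [v_6] − [v_0].
This gives a 7×21 integer matrix of rank 6; reducing to Smith normal form yields diagonal entries (1,1,1,1,1,1).

The boundary map ∂_2: C_2 → C_1 acts by ∂[p,q,r] = [q,r] − [p,r] + [p,q]. For instance
  ∂[v_1,v_4,v_6] = [v_4,v_6] − [v_1,v_6] + [v_1,v_4],
  ∂[v_0,v_2,v_6] = [v_2,v_6] − [v_0,v_6] + [v_0,v_2].
The resulting 21×14 matrix has rank 13, and its Smith normal form has invariant factors (1,1,1,1,1,1,1,1,1,1,1,1,1).

Now H_k = ker ∂_k / im ∂_{k+1}, so:

  H_2: rank ker ∂_2 − rank ∂_3 = (14 − 13) − 0 = 1, and there is no ∂_3, so H_2 ≅ Z.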